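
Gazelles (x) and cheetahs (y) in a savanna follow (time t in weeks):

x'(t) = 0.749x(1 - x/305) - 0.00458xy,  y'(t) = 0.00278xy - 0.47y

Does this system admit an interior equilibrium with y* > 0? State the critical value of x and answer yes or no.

Threshold x = 169; K > 169, so yes, the predator persists.

The predator equation gives dy/dt > 0 only when x > 0.47/0.00278 = 169.
Without the predator, x → K = 305. Since 305 > 169, the predator can invade and persist.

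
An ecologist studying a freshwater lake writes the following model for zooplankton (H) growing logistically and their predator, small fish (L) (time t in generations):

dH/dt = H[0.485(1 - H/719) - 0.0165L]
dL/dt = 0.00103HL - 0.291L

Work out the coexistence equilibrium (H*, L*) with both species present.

H* ≈ 283, L* ≈ 17.8

From dL/dt = 0 with L > 0: 0.00103H* = 0.291, so H* = 283.
Substitute into dH/dt = 0: 0.485(1 - 283/719) = 0.0165L*.
The bracket is 0.607, giving L* = 0.294/0.0165 = 17.8.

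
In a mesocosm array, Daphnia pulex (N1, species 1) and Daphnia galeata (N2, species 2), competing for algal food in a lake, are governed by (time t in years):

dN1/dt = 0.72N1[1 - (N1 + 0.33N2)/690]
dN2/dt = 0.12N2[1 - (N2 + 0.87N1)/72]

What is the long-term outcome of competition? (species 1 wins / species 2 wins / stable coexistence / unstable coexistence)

Compare the nullcline intercepts: K1/α12 = 690/0.33 = 2090 > K2 = 72; K2/α21 = 72/0.87 = 82.8 < K1 = 690.
Since the inequalities point opposite ways, species 1 can invade but species 2 cannot.

species 1 excludes species 2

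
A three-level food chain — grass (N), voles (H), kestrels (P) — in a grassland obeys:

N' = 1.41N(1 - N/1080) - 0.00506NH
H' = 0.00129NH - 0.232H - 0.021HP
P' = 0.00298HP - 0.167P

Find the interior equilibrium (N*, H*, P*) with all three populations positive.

N* ≈ 863, H* ≈ 56, P* ≈ 42

From dP/dt = 0: 0.00298H* = 0.167, so H* = 56.
From dN/dt = 0: 1.41(1 - N*/1080) = 0.00506·56, giving N* = 1080·(1 - 0.201) = 863.
From dH/dt = 0: 0.00129·863 - 0.232 = 0.021P*, so P* = 0.881/0.021 = 42.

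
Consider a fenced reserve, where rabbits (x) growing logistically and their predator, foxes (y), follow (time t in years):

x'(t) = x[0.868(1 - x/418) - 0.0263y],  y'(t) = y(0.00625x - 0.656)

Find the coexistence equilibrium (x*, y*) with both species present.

x* ≈ 105, y* ≈ 24.7

From dy/dt = 0 with y > 0: 0.00625x* = 0.656, so x* = 105.
Substitute into dx/dt = 0: 0.868(1 - 105/418) = 0.0263y*.
The bracket is 0.749, giving y* = 0.65/0.0263 = 24.7.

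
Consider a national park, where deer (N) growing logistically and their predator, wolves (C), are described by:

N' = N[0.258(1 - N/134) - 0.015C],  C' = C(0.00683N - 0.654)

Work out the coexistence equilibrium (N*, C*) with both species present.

N* ≈ 95.8, C* ≈ 4.91

From dC/dt = 0 with C > 0: 0.00683N* = 0.654, so N* = 95.8.
Substitute into dN/dt = 0: 0.258(1 - 95.8/134) = 0.015C*.
The bracket is 0.285, giving C* = 0.0736/0.015 = 4.91.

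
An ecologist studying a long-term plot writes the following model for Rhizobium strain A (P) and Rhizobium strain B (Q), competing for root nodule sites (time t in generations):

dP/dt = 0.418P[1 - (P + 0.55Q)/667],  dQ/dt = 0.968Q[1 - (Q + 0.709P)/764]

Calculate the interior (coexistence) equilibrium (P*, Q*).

P* ≈ 405, Q* ≈ 477

Setting both brackets to zero gives the nullclines P + 0.55Q = 667 and 0.709P + Q = 764.
Substituting Q = 764 - 0.709P into the first: P(1 - 0.55·0.709) = 667 - 0.55·764.
So P* = 247/0.61 = 405, and then Q* = 764 - 0.709·405 = 477.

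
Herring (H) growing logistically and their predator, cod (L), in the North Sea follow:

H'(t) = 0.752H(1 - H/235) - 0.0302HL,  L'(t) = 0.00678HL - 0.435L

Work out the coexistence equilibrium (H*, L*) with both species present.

From dL/dt = 0 with L > 0: 0.00678H* = 0.435, so H* = 64.2.
Substitute into dH/dt = 0: 0.752(1 - 64.2/235) = 0.0302L*.
The bracket is 0.727, giving L* = 0.547/0.0302 = 18.1.

H* ≈ 64.2, L* ≈ 18.1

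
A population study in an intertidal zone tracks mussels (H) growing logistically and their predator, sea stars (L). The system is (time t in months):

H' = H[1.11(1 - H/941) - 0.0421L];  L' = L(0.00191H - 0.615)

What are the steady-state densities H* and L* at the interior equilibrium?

H* ≈ 322, L* ≈ 17.3

From dL/dt = 0 with L > 0: 0.00191H* = 0.615, so H* = 322.
Substitute into dH/dt = 0: 1.11(1 - 322/941) = 0.0421L*.
The bracket is 0.658, giving L* = 0.73/0.0421 = 17.3.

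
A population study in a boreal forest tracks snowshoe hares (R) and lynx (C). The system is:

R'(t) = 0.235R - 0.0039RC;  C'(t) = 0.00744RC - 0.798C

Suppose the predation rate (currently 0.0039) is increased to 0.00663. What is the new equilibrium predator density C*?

At the interior fixed point, setting dR/dt = 0 with R > 0 fixes C* = (prey growth rate)/(RC coefficient) — independent of the other coefficients.
With the change, C* = 0.235/0.00663 = 35.4; it falls from 60.3.

C* ≈ 35.4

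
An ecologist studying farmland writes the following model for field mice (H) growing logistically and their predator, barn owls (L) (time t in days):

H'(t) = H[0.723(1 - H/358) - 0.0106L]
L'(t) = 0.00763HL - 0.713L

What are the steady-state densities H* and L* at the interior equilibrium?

H* ≈ 93.4, L* ≈ 50.4

From dL/dt = 0 with L > 0: 0.00763H* = 0.713, so H* = 93.4.
Substitute into dH/dt = 0: 0.723(1 - 93.4/358) = 0.0106L*.
The bracket is 0.739, giving L* = 0.534/0.0106 = 50.4.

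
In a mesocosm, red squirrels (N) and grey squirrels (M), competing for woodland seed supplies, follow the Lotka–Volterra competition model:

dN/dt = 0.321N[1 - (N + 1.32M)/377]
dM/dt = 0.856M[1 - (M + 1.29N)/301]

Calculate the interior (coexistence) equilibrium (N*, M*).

Setting both brackets to zero gives the nullclines N + 1.32M = 377 and 1.29N + M = 301.
Substituting M = 301 - 1.29N into the first: N(1 - 1.32·1.29) = 377 - 1.32·301.
So N* = -20.3/-0.703 = 28.9, and then M* = 301 - 1.29·28.9 = 264.

N* ≈ 28.9, M* ≈ 264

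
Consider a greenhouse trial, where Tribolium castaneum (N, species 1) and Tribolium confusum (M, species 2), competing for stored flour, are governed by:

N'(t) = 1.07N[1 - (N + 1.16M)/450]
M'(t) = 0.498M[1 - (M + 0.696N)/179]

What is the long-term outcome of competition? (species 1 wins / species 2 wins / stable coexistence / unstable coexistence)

species 1 excludes species 2

Compare the nullcline intercepts: K1/α12 = 450/1.16 = 388 > K2 = 179; K2/α21 = 179/0.696 = 257 < K1 = 450.
Since the inequalities point opposite ways, species 1 can invade but species 2 cannot.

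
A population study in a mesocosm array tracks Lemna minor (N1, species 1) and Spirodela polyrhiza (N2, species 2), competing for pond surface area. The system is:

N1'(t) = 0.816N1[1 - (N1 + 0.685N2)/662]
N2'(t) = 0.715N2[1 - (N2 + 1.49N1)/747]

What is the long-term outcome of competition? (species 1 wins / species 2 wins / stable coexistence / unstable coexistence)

Compare the nullcline intercepts: K1/α12 = 662/0.685 = 966 > K2 = 747; K2/α21 = 747/1.49 = 501 < K1 = 662.
Since the inequalities point opposite ways, species 1 can invade but species 2 cannot.

species 1 excludes species 2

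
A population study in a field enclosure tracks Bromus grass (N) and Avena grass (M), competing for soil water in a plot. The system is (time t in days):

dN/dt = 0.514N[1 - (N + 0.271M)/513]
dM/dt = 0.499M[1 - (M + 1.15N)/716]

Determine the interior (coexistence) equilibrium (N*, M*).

N* ≈ 463, M* ≈ 183

Setting both brackets to zero gives the nullclines N + 0.271M = 513 and 1.15N + M = 716.
Substituting M = 716 - 1.15N into the first: N(1 - 0.271·1.15) = 513 - 0.271·716.
So N* = 319/0.688 = 463, and then M* = 716 - 1.15·463 = 183.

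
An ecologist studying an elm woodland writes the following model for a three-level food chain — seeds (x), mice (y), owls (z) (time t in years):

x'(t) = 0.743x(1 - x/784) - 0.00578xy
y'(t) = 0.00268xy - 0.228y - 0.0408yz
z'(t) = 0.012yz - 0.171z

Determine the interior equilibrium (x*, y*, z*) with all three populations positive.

From dz/dt = 0: 0.012y* = 0.171, so y* = 14.2.
From dx/dt = 0: 0.743(1 - x*/784) = 0.00578·14.2, giving x* = 784·(1 - 0.111) = 697.
From dy/dt = 0: 0.00268·697 - 0.228 = 0.0408z*, so z* = 1.64/0.0408 = 40.2.

x* ≈ 697, y* ≈ 14.2, z* ≈ 40.2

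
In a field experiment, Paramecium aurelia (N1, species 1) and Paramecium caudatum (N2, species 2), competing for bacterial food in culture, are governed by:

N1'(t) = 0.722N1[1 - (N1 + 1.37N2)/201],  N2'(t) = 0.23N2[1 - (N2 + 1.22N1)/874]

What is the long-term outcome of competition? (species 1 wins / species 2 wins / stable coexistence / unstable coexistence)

Compare the nullcline intercepts: K1/α12 = 201/1.37 = 147 < K2 = 874; K2/α21 = 874/1.22 = 716 > K1 = 201.
Since the inequalities point opposite ways, species 2 can invade but species 1 cannot.

species 2 excludes species 1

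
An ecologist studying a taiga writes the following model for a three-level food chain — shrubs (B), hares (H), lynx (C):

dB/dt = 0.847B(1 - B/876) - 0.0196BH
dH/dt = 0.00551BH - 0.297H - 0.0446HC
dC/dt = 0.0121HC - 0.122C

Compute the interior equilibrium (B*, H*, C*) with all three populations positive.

B* ≈ 672, H* ≈ 10.1, C* ≈ 76.3

From dC/dt = 0: 0.0121H* = 0.122, so H* = 10.1.
From dB/dt = 0: 0.847(1 - B*/876) = 0.0196·10.1, giving B* = 876·(1 - 0.233) = 672.
From dH/dt = 0: 0.00551·672 - 0.297 = 0.0446C*, so C* = 3.4/0.0446 = 76.3.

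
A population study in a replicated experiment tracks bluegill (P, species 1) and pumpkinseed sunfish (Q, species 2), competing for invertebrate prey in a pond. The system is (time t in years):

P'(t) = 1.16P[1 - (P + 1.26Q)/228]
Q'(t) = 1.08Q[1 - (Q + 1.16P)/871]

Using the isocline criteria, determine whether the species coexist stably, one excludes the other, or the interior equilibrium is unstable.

Compare the nullcline intercepts: K1/α12 = 228/1.26 = 181 < K2 = 871; K2/α21 = 871/1.16 = 751 > K1 = 228.
Since the inequalities point opposite ways, species 2 can invade but species 1 cannot.

species 2 excludes species 1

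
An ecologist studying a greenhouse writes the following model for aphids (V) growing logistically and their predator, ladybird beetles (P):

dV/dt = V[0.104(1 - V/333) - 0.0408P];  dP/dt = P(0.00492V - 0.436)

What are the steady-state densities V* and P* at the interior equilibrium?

V* ≈ 88.6, P* ≈ 1.87

From dP/dt = 0 with P > 0: 0.00492V* = 0.436, so V* = 88.6.
Substitute into dV/dt = 0: 0.104(1 - 88.6/333) = 0.0408P*.
The bracket is 0.734, giving P* = 0.0763/0.0408 = 1.87.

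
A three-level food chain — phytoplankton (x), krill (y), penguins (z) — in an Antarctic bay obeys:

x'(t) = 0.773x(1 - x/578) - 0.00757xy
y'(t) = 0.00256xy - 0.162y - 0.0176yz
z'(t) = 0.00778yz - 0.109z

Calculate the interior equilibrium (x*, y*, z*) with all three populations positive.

From dz/dt = 0: 0.00778y* = 0.109, so y* = 14.
From dx/dt = 0: 0.773(1 - x*/578) = 0.00757·14, giving x* = 578·(1 - 0.137) = 499.
From dy/dt = 0: 0.00256·499 - 0.162 = 0.0176z*, so z* = 1.11/0.0176 = 63.3.

x* ≈ 499, y* ≈ 14, z* ≈ 63.3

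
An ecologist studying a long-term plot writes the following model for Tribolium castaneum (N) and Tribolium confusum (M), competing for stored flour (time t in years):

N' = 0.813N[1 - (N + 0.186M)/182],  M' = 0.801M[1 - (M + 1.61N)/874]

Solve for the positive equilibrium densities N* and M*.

Setting both brackets to zero gives the nullclines N + 0.186M = 182 and 1.61N + M = 874.
Substituting M = 874 - 1.61N into the first: N(1 - 0.186·1.61) = 182 - 0.186·874.
So N* = 19.4/0.701 = 27.7, and then M* = 874 - 1.61·27.7 = 829.

N* ≈ 27.7, M* ≈ 829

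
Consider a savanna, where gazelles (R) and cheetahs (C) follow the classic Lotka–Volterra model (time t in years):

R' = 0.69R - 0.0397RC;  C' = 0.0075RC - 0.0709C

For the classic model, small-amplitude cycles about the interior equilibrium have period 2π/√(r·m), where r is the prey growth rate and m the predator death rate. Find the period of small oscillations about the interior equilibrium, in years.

T ≈ 28.4 years

Here r = 0.69 and m = 0.0709, so r·m = 0.0489.
ω = √0.0489 = 0.221 per year, hence T = 2π/ω ≈ 28.4 years.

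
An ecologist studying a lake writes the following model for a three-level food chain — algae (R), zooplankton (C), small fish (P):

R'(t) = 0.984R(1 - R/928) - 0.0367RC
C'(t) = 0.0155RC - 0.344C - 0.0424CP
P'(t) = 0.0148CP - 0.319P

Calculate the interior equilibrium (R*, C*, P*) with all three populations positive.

From dP/dt = 0: 0.0148C* = 0.319, so C* = 21.6.
From dR/dt = 0: 0.984(1 - R*/928) = 0.0367·21.6, giving R* = 928·(1 - 0.804) = 182.
From dC/dt = 0: 0.0155·182 - 0.344 = 0.0424P*, so P* = 2.48/0.0424 = 58.4.

R* ≈ 182, C* ≈ 21.6, P* ≈ 58.4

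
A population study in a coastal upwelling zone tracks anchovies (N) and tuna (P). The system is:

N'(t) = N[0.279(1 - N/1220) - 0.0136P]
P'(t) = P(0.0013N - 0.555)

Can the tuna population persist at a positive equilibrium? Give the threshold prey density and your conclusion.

The predator equation gives dP/dt > 0 only when N > 0.555/0.0013 = 427.
Without the predator, N → K = 1220. Since 1220 > 427, the predator can invade and persist.

Threshold N = 427; K > 427, so yes, the predator persists.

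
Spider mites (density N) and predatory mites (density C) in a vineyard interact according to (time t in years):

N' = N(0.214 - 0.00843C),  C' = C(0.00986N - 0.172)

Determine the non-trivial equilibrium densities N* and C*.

Set dC/dt = 0 with C > 0: 0.00986N - 0.172 = 0, so N* = 0.172/0.00986 = 17.4.
Set dN/dt = 0 with N > 0: 0.214 - 0.00843C = 0, so C* = 0.214/0.00843 = 25.4.

N* ≈ 17.4, C* ≈ 25.4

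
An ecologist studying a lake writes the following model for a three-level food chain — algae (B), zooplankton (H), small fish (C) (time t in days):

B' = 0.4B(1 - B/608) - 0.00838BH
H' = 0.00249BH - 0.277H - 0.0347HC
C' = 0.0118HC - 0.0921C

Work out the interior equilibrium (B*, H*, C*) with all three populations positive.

From dC/dt = 0: 0.0118H* = 0.0921, so H* = 7.81.
From dB/dt = 0: 0.4(1 - B*/608) = 0.00838·7.81, giving B* = 608·(1 - 0.164) = 509.
From dH/dt = 0: 0.00249·509 - 0.277 = 0.0347C*, so C* = 0.989/0.0347 = 28.5.

B* ≈ 509, H* ≈ 7.81, C* ≈ 28.5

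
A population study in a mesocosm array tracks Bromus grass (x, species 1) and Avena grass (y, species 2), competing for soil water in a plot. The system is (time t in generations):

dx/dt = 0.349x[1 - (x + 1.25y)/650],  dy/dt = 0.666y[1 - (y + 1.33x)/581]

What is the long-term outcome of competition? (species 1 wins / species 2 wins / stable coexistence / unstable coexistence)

Compare the nullcline intercepts: K1/α12 = 650/1.25 = 520 < K2 = 581; K2/α21 = 581/1.33 = 437 < K1 = 650.
Since both are reversed, neither can invade when rare; the interior point is a saddle.

unstable coexistence (outcome depends on initial conditions)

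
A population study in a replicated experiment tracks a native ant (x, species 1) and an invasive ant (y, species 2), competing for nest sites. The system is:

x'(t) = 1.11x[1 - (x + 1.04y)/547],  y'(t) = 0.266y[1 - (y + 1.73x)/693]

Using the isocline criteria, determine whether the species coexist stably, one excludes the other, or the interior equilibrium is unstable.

Compare the nullcline intercepts: K1/α12 = 547/1.04 = 526 < K2 = 693; K2/α21 = 693/1.73 = 401 < K1 = 547.
Since both are reversed, neither can invade when rare; the interior point is a saddle.

unstable coexistence (outcome depends on initial conditions)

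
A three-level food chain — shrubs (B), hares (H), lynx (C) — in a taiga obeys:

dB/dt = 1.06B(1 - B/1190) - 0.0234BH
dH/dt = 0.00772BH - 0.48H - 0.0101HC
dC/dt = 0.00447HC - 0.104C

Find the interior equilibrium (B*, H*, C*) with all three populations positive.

From dC/dt = 0: 0.00447H* = 0.104, so H* = 23.3.
From dB/dt = 0: 1.06(1 - B*/1190) = 0.0234·23.3, giving B* = 1190·(1 - 0.514) = 579.
From dH/dt = 0: 0.00772·579 - 0.48 = 0.0101C*, so C* = 3.99/0.0101 = 395.

B* ≈ 579, H* ≈ 23.3, C* ≈ 395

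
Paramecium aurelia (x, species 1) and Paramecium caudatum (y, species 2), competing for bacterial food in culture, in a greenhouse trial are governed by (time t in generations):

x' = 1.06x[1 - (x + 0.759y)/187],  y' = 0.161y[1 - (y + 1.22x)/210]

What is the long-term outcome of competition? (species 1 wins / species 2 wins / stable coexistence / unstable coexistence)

species 1 excludes species 2

Compare the nullcline intercepts: K1/α12 = 187/0.759 = 246 > K2 = 210; K2/α21 = 210/1.22 = 172 < K1 = 187.
Since the inequalities point opposite ways, species 1 can invade but species 2 cannot.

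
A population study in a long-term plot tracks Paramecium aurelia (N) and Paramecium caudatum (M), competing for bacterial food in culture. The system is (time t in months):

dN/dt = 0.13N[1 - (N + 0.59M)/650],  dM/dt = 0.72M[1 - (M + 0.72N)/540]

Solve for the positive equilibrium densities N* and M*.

N* ≈ 576, M* ≈ 125

Setting both brackets to zero gives the nullclines N + 0.59M = 650 and 0.72N + M = 540.
Substituting M = 540 - 0.72N into the first: N(1 - 0.59·0.72) = 650 - 0.59·540.
So N* = 331/0.575 = 576, and then M* = 540 - 0.72·576 = 125.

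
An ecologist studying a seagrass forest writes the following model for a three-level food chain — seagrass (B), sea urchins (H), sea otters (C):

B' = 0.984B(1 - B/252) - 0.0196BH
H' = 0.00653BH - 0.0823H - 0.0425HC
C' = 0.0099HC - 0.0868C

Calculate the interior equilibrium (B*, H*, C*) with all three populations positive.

From dC/dt = 0: 0.0099H* = 0.0868, so H* = 8.77.
From dB/dt = 0: 0.984(1 - B*/252) = 0.0196·8.77, giving B* = 252·(1 - 0.175) = 208.
From dH/dt = 0: 0.00653·208 - 0.0823 = 0.0425C*, so C* = 1.28/0.0425 = 30.

B* ≈ 208, H* ≈ 8.77, C* ≈ 30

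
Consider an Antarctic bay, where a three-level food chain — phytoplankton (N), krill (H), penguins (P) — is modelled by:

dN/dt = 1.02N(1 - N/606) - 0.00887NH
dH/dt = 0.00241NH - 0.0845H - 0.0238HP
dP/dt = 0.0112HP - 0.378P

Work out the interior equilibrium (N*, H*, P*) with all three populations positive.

N* ≈ 428, H* ≈ 33.8, P* ≈ 39.8

From dP/dt = 0: 0.0112H* = 0.378, so H* = 33.8.
From dN/dt = 0: 1.02(1 - N*/606) = 0.00887·33.8, giving N* = 606·(1 - 0.293) = 428.
From dH/dt = 0: 0.00241·428 - 0.0845 = 0.0238P*, so P* = 0.947/0.0238 = 39.8.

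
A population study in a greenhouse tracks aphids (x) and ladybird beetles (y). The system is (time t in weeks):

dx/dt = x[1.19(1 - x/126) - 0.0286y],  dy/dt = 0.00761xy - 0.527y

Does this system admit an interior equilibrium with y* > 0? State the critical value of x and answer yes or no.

Threshold x = 69.3; K > 69.3, so yes, the predator persists.

The predator equation gives dy/dt > 0 only when x > 0.527/0.00761 = 69.3.
Without the predator, x → K = 126. Since 126 > 69.3, the predator can invade and persist.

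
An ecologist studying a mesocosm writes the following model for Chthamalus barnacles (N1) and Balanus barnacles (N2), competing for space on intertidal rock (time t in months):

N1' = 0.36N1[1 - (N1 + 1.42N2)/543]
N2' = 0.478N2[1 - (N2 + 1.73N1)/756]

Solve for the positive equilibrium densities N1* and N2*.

Setting both brackets to zero gives the nullclines N1 + 1.42N2 = 543 and 1.73N1 + N2 = 756.
Substituting N2 = 756 - 1.73N1 into the first: N1(1 - 1.42·1.73) = 543 - 1.42·756.
So N1* = -531/-1.46 = 364, and then N2* = 756 - 1.73·364 = 126.

N1* ≈ 364, N2* ≈ 126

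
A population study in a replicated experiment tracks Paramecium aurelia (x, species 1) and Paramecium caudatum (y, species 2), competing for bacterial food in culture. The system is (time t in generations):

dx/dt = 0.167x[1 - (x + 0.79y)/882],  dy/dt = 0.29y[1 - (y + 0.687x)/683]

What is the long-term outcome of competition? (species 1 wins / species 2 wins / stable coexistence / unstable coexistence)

Compare the nullcline intercepts: K1/α12 = 882/0.79 = 1120 > K2 = 683; K2/α21 = 683/0.687 = 994 > K1 = 882.
Since both inequalities hold, each species can invade when rare, so the interior equilibrium is stable.

stable coexistence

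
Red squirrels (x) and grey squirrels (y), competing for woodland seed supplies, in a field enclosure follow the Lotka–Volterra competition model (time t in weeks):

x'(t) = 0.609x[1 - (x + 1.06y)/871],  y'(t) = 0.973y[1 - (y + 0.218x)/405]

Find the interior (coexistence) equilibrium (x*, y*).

x* ≈ 574, y* ≈ 280

Setting both brackets to zero gives the nullclines x + 1.06y = 871 and 0.218x + y = 405.
Substituting y = 405 - 0.218x into the first: x(1 - 1.06·0.218) = 871 - 1.06·405.
So x* = 442/0.769 = 574, and then y* = 405 - 0.218·574 = 280.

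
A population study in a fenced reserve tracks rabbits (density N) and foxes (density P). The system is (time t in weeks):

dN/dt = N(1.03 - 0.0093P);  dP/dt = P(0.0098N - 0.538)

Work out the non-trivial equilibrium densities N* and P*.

Set dP/dt = 0 with P > 0: 0.0098N - 0.538 = 0, so N* = 0.538/0.0098 = 54.9.
Set dN/dt = 0 with N > 0: 1.03 - 0.0093P = 0, so P* = 1.03/0.0093 = 111.

N* ≈ 54.9, P* ≈ 111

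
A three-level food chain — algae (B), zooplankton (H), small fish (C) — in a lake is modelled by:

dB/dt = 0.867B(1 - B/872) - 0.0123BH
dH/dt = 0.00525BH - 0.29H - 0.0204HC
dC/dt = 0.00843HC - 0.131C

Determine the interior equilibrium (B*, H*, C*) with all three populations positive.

B* ≈ 680, H* ≈ 15.5, C* ≈ 161

From dC/dt = 0: 0.00843H* = 0.131, so H* = 15.5.
From dB/dt = 0: 0.867(1 - B*/872) = 0.0123·15.5, giving B* = 872·(1 - 0.22) = 680.
From dH/dt = 0: 0.00525·680 - 0.29 = 0.0204C*, so C* = 3.28/0.0204 = 161.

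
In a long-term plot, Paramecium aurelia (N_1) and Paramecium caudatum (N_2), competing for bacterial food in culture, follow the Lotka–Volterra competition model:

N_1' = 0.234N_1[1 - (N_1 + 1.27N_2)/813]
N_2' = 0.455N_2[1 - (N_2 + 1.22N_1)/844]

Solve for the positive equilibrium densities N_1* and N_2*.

Setting both brackets to zero gives the nullclines N_1 + 1.27N_2 = 813 and 1.22N_1 + N_2 = 844.
Substituting N_2 = 844 - 1.22N_1 into the first: N_1(1 - 1.27·1.22) = 813 - 1.27·844.
So N_1* = -259/-0.549 = 471, and then N_2* = 844 - 1.22·471 = 269.

N_1* ≈ 471, N_2* ≈ 269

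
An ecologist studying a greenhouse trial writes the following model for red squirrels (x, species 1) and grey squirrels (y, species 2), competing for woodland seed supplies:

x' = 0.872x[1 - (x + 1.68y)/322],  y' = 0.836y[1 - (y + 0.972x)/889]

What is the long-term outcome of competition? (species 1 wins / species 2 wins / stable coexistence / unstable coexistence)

Compare the nullcline intercepts: K1/α12 = 322/1.68 = 192 < K2 = 889; K2/α21 = 889/0.972 = 915 > K1 = 322.
Since the inequalities point opposite ways, species 2 can invade but species 1 cannot.

species 2 excludes species 1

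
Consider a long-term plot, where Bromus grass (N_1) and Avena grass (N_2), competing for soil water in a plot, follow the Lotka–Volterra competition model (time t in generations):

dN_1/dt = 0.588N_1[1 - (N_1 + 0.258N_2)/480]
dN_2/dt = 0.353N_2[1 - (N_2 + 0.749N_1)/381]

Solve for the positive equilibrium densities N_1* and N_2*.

N_1* ≈ 473, N_2* ≈ 26.6

Setting both brackets to zero gives the nullclines N_1 + 0.258N_2 = 480 and 0.749N_1 + N_2 = 381.
Substituting N_2 = 381 - 0.749N_1 into the first: N_1(1 - 0.258·0.749) = 480 - 0.258·381.
So N_1* = 382/0.807 = 473, and then N_2* = 381 - 0.749·473 = 26.6.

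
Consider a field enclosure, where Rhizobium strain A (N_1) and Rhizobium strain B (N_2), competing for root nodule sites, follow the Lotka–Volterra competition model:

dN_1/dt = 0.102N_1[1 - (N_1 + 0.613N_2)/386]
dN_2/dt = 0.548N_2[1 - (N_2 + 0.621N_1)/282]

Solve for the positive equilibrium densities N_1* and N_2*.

Setting both brackets to zero gives the nullclines N_1 + 0.613N_2 = 386 and 0.621N_1 + N_2 = 282.
Substituting N_2 = 282 - 0.621N_1 into the first: N_1(1 - 0.613·0.621) = 386 - 0.613·282.
So N_1* = 213/0.619 = 344, and then N_2* = 282 - 0.621·344 = 68.3.

N_1* ≈ 344, N_2* ≈ 68.3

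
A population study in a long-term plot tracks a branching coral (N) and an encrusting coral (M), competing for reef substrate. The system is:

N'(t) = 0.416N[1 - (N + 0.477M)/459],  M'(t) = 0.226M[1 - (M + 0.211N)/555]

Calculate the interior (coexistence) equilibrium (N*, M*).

N* ≈ 216, M* ≈ 509

Setting both brackets to zero gives the nullclines N + 0.477M = 459 and 0.211N + M = 555.
Substituting M = 555 - 0.211N into the first: N(1 - 0.477·0.211) = 459 - 0.477·555.
So N* = 194/0.899 = 216, and then M* = 555 - 0.211·216 = 509.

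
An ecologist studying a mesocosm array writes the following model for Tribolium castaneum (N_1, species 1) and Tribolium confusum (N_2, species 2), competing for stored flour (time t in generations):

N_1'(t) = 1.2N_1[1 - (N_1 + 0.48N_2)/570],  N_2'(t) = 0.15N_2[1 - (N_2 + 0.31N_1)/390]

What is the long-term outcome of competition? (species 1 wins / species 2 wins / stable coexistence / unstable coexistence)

Compare the nullcline intercepts: K1/α12 = 570/0.48 = 1190 > K2 = 390; K2/α21 = 390/0.31 = 1260 > K1 = 570.
Since both inequalities hold, each species can invade when rare, so the interior equilibrium is stable.

stable coexistence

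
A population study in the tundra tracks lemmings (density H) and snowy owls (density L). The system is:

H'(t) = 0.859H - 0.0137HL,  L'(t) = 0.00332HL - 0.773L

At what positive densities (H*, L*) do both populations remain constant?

H* ≈ 233, L* ≈ 62.7

Set dL/dt = 0 with L > 0: 0.00332H - 0.773 = 0, so H* = 0.773/0.00332 = 233.
Set dH/dt = 0 with H > 0: 0.859 - 0.0137L = 0, so L* = 0.859/0.0137 = 62.7.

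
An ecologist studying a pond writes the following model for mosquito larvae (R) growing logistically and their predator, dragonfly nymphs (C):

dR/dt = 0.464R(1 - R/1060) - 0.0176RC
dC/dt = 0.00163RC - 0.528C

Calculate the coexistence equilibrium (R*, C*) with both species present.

From dC/dt = 0 with C > 0: 0.00163R* = 0.528, so R* = 324.
Substitute into dR/dt = 0: 0.464(1 - 324/1060) = 0.0176C*.
The bracket is 0.694, giving C* = 0.322/0.0176 = 18.3.

R* ≈ 324, C* ≈ 18.3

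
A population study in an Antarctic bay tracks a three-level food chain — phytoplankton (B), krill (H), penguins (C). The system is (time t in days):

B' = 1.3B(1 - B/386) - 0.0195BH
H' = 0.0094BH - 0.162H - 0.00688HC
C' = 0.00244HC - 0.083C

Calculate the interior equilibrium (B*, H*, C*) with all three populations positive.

B* ≈ 189, H* ≈ 34, C* ≈ 235

From dC/dt = 0: 0.00244H* = 0.083, so H* = 34.
From dB/dt = 0: 1.3(1 - B*/386) = 0.0195·34, giving B* = 386·(1 - 0.51) = 189.
From dH/dt = 0: 0.0094·189 - 0.162 = 0.00688C*, so C* = 1.62/0.00688 = 235.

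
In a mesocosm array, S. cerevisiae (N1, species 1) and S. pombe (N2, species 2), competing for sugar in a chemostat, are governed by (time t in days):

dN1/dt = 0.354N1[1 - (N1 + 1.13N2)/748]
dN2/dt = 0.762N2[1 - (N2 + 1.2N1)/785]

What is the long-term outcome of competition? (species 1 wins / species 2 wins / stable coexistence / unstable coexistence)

Compare the nullcline intercepts: K1/α12 = 748/1.13 = 662 < K2 = 785; K2/α21 = 785/1.2 = 654 < K1 = 748.
Since both are reversed, neither can invade when rare; the interior point is a saddle.

unstable coexistence (outcome depends on initial conditions)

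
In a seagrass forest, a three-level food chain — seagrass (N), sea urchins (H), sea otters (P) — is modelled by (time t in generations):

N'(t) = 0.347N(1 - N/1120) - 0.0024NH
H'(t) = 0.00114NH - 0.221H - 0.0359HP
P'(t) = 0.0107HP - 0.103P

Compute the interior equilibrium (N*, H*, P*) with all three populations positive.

From dP/dt = 0: 0.0107H* = 0.103, so H* = 9.63.
From dN/dt = 0: 0.347(1 - N*/1120) = 0.0024·9.63, giving N* = 1120·(1 - 0.0666) = 1050.
From dH/dt = 0: 0.00114·1050 - 0.221 = 0.0359P*, so P* = 0.971/0.0359 = 27.

N* ≈ 1050, H* ≈ 9.63, P* ≈ 27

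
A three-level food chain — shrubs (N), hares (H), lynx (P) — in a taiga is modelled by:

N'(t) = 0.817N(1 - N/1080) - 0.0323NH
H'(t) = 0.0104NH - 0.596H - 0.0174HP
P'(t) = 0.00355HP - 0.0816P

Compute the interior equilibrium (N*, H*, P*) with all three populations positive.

From dP/dt = 0: 0.00355H* = 0.0816, so H* = 23.
From dN/dt = 0: 0.817(1 - N*/1080) = 0.0323·23, giving N* = 1080·(1 - 0.909) = 98.6.
From dH/dt = 0: 0.0104·98.6 - 0.596 = 0.0174P*, so P* = 0.429/0.0174 = 24.7.

N* ≈ 98.6, H* ≈ 23, P* ≈ 24.7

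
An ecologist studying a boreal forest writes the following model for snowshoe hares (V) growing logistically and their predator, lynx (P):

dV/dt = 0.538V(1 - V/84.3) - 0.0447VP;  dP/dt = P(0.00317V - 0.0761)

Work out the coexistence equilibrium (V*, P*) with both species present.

From dP/dt = 0 with P > 0: 0.00317V* = 0.0761, so V* = 24.
Substitute into dV/dt = 0: 0.538(1 - 24/84.3) = 0.0447P*.
The bracket is 0.715, giving P* = 0.385/0.0447 = 8.61.

V* ≈ 24, P* ≈ 8.61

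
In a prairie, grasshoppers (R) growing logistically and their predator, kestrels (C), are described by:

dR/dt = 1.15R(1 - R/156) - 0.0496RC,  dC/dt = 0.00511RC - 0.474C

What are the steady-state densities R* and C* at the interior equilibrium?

R* ≈ 92.8, C* ≈ 9.4

From dC/dt = 0 with C > 0: 0.00511R* = 0.474, so R* = 92.8.
Substitute into dR/dt = 0: 1.15(1 - 92.8/156) = 0.0496C*.
The bracket is 0.405, giving C* = 0.466/0.0496 = 9.4.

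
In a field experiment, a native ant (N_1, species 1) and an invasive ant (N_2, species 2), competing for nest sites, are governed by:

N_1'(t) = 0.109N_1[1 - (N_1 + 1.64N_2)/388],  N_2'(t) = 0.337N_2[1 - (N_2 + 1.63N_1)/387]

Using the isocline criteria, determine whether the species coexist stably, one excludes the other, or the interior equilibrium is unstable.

Compare the nullcline intercepts: K1/α12 = 388/1.64 = 237 < K2 = 387; K2/α21 = 387/1.63 = 237 < K1 = 388.
Since both are reversed, neither can invade when rare; the interior point is a saddle.

unstable coexistence (outcome depends on initial conditions)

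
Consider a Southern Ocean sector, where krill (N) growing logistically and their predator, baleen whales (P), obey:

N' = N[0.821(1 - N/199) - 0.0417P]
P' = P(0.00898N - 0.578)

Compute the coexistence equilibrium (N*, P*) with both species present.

From dP/dt = 0 with P > 0: 0.00898N* = 0.578, so N* = 64.4.
Substitute into dN/dt = 0: 0.821(1 - 64.4/199) = 0.0417P*.
The bracket is 0.677, giving P* = 0.555/0.0417 = 13.3.

N* ≈ 64.4, P* ≈ 13.3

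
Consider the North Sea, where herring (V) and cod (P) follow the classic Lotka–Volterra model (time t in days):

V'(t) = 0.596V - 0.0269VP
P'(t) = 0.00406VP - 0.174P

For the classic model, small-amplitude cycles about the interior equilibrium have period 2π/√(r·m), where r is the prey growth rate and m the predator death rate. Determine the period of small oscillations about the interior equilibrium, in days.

Here r = 0.596 and m = 0.174, so r·m = 0.104.
ω = √0.104 = 0.322 per day, hence T = 2π/ω ≈ 19.5 days.

T ≈ 19.5 days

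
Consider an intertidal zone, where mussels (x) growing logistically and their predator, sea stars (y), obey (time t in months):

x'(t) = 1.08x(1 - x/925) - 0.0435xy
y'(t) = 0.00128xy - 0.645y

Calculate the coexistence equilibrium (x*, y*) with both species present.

x* ≈ 504, y* ≈ 11.3

From dy/dt = 0 with y > 0: 0.00128x* = 0.645, so x* = 504.
Substitute into dx/dt = 0: 1.08(1 - 504/925) = 0.0435y*.
The bracket is 0.455, giving y* = 0.492/0.0435 = 11.3.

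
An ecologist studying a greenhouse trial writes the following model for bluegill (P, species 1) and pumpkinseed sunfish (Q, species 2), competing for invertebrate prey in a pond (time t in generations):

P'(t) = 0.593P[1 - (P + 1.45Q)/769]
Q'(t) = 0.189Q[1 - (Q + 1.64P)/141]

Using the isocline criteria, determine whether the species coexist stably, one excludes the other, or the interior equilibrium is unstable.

Compare the nullcline intercepts: K1/α12 = 769/1.45 = 530 > K2 = 141; K2/α21 = 141/1.64 = 86 < K1 = 769.
Since the inequalities point opposite ways, species 1 can invade but species 2 cannot.

species 1 excludes species 2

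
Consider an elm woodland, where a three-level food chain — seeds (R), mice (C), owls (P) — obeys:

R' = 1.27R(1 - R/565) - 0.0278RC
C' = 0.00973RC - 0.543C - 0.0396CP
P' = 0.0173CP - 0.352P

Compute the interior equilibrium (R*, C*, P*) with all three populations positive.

From dP/dt = 0: 0.0173C* = 0.352, so C* = 20.3.
From dR/dt = 0: 1.27(1 - R*/565) = 0.0278·20.3, giving R* = 565·(1 - 0.445) = 313.
From dC/dt = 0: 0.00973·313 - 0.543 = 0.0396P*, so P* = 2.51/0.0396 = 63.3.

R* ≈ 313, C* ≈ 20.3, P* ≈ 63.3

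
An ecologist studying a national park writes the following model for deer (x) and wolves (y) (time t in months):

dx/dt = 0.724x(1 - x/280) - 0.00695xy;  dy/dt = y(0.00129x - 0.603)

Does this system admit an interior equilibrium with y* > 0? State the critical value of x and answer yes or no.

Threshold x = 467; K < 467, so no, the predator goes extinct.

The predator equation gives dy/dt > 0 only when x > 0.603/0.00129 = 467.
Without the predator, x → K = 280. Since 280 < 467, the predator cannot invade.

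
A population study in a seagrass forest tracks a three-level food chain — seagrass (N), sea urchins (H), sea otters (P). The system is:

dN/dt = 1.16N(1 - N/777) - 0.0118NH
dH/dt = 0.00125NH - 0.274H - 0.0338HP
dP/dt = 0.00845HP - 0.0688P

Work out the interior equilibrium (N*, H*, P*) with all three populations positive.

N* ≈ 713, H* ≈ 8.14, P* ≈ 18.2

From dP/dt = 0: 0.00845H* = 0.0688, so H* = 8.14.
From dN/dt = 0: 1.16(1 - N*/777) = 0.0118·8.14, giving N* = 777·(1 - 0.0828) = 713.
From dH/dt = 0: 0.00125·713 - 0.274 = 0.0338P*, so P* = 0.617/0.0338 = 18.2.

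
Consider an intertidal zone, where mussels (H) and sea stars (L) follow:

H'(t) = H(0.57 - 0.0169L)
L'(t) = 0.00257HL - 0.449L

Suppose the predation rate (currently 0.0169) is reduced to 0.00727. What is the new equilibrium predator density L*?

L* ≈ 78.4

At the interior fixed point, setting dH/dt = 0 with H > 0 fixes L* = (prey growth rate)/(HL coefficient) — independent of the other coefficients.
With the change, L* = 0.57/0.00727 = 78.4; it rises from 33.7.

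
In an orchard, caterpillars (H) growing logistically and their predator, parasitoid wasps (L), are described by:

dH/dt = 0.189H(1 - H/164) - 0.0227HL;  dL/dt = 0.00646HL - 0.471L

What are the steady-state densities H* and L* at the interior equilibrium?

From dL/dt = 0 with L > 0: 0.00646H* = 0.471, so H* = 72.9.
Substitute into dH/dt = 0: 0.189(1 - 72.9/164) = 0.0227L*.
The bracket is 0.555, giving L* = 0.105/0.0227 = 4.62.

H* ≈ 72.9, L* ≈ 4.62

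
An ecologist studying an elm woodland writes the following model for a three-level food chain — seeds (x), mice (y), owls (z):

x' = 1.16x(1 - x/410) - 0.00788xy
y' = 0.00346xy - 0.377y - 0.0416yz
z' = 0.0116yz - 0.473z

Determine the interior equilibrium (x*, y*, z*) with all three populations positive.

From dz/dt = 0: 0.0116y* = 0.473, so y* = 40.8.
From dx/dt = 0: 1.16(1 - x*/410) = 0.00788·40.8, giving x* = 410·(1 - 0.277) = 296.
From dy/dt = 0: 0.00346·296 - 0.377 = 0.0416z*, so z* = 0.649/0.0416 = 15.6.

x* ≈ 296, y* ≈ 40.8, z* ≈ 15.6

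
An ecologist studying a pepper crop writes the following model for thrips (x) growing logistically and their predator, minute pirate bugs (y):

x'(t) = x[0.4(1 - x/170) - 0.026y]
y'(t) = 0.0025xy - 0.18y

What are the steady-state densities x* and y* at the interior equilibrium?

x* ≈ 72, y* ≈ 8.87

From dy/dt = 0 with y > 0: 0.0025x* = 0.18, so x* = 72.
Substitute into dx/dt = 0: 0.4(1 - 72/170) = 0.026y*.
The bracket is 0.576, giving y* = 0.231/0.026 = 8.87.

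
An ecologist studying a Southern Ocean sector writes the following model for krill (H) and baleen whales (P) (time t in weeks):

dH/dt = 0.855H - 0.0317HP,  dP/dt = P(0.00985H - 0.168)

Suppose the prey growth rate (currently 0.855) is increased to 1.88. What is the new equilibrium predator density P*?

At the interior fixed point, setting dH/dt = 0 with H > 0 fixes P* = (prey growth rate)/(HP coefficient) — independent of the other coefficients.
With the change, P* = 1.88/0.0317 = 59.3; it rises from 27.

P* ≈ 59.3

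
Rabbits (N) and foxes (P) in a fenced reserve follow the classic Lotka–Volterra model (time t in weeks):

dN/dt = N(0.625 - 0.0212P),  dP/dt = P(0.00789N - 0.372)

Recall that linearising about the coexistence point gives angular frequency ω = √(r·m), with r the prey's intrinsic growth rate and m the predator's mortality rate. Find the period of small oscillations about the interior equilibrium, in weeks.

T ≈ 13 weeks

Here r = 0.625 and m = 0.372, so r·m = 0.232.
ω = √0.232 = 0.482 per week, hence T = 2π/ω ≈ 13 weeks.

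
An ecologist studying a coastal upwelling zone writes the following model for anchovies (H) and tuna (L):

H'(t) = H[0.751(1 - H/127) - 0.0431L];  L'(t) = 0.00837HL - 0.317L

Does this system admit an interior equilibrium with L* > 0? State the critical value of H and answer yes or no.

The predator equation gives dL/dt > 0 only when H > 0.317/0.00837 = 37.9.
Without the predator, H → K = 127. Since 127 > 37.9, the predator can invade and persist.

Threshold H = 37.9; K > 37.9, so yes, the predator persists.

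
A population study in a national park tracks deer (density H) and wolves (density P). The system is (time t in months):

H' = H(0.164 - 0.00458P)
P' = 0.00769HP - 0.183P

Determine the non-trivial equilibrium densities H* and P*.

Set dP/dt = 0 with P > 0: 0.00769H - 0.183 = 0, so H* = 0.183/0.00769 = 23.8.
Set dH/dt = 0 with H > 0: 0.164 - 0.00458P = 0, so P* = 0.164/0.00458 = 35.8.

H* ≈ 23.8, P* ≈ 35.8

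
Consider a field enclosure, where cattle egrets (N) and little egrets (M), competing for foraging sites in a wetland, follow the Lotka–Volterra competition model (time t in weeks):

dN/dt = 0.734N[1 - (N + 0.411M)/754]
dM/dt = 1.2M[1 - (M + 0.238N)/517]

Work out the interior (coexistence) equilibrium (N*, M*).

N* ≈ 600, M* ≈ 374

Setting both brackets to zero gives the nullclines N + 0.411M = 754 and 0.238N + M = 517.
Substituting M = 517 - 0.238N into the first: N(1 - 0.411·0.238) = 754 - 0.411·517.
So N* = 542/0.902 = 600, and then M* = 517 - 0.238·600 = 374.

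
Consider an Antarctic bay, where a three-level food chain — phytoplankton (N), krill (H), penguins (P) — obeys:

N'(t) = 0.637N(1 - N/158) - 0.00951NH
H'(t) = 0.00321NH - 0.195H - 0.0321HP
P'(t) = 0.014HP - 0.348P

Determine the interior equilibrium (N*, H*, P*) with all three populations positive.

From dP/dt = 0: 0.014H* = 0.348, so H* = 24.9.
From dN/dt = 0: 0.637(1 - N*/158) = 0.00951·24.9, giving N* = 158·(1 - 0.371) = 99.4.
From dH/dt = 0: 0.00321·99.4 - 0.195 = 0.0321P*, so P* = 0.124/0.0321 = 3.86.

N* ≈ 99.4, H* ≈ 24.9, P* ≈ 3.86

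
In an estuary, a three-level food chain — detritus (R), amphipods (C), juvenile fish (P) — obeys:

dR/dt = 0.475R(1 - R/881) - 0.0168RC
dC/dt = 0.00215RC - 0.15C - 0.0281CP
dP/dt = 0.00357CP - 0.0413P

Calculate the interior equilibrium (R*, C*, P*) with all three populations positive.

R* ≈ 521, C* ≈ 11.6, P* ≈ 34.5

From dP/dt = 0: 0.00357C* = 0.0413, so C* = 11.6.
From dR/dt = 0: 0.475(1 - R*/881) = 0.0168·11.6, giving R* = 881·(1 - 0.409) = 521.
From dC/dt = 0: 0.00215·521 - 0.15 = 0.0281P*, so P* = 0.969/0.0281 = 34.5.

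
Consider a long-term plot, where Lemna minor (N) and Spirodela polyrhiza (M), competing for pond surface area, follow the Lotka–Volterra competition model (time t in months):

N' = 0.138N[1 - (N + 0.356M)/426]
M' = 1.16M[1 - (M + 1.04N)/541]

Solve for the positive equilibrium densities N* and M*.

Setting both brackets to zero gives the nullclines N + 0.356M = 426 and 1.04N + M = 541.
Substituting M = 541 - 1.04N into the first: N(1 - 0.356·1.04) = 426 - 0.356·541.
So N* = 233/0.63 = 371, and then M* = 541 - 1.04·371 = 156.

N* ≈ 371, M* ≈ 156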